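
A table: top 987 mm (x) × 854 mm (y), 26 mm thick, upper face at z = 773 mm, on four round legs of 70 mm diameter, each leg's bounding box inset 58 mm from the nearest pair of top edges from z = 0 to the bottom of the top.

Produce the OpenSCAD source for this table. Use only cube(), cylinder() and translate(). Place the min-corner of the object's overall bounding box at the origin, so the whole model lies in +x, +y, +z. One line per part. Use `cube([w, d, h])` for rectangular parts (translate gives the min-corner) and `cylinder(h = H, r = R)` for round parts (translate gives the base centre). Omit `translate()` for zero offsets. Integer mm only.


translate([0, 0, 747]) cube([987, 854, 26]);
translate([93, 93, 0]) cylinder(h = 747, r = 35);
translate([894, 93, 0]) cylinder(h = 747, r = 35);
translate([93, 761, 0]) cylinder(h = 747, r = 35);
translate([894, 761, 0]) cylinder(h = 747, r = 35);


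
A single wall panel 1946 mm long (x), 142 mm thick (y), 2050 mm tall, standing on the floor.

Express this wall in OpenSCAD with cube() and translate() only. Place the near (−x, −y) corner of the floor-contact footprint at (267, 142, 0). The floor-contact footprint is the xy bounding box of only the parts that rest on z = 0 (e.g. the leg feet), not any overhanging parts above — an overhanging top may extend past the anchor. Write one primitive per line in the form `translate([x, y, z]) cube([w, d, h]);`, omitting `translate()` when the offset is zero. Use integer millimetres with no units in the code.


translate([267, 142, 0]) cube([1946, 142, 2050]);


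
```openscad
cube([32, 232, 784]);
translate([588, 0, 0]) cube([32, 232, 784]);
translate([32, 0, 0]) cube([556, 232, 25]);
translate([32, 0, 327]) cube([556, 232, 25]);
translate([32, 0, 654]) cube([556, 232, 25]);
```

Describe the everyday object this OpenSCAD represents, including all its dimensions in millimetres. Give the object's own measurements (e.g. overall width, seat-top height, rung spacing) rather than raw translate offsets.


An open bookshelf. Two side panels, each 32 mm thick, 232 mm deep and 784 mm tall, stand 620 mm apart (outside-to-outside). Between them sit 3 shelves, each 25 mm thick and 232 mm deep, spanning the full gap between the sides. The bottom shelf rests on the floor (its underside at z = 0) and the clear gap between one shelf's top and the next shelf's underside is 302 mm.


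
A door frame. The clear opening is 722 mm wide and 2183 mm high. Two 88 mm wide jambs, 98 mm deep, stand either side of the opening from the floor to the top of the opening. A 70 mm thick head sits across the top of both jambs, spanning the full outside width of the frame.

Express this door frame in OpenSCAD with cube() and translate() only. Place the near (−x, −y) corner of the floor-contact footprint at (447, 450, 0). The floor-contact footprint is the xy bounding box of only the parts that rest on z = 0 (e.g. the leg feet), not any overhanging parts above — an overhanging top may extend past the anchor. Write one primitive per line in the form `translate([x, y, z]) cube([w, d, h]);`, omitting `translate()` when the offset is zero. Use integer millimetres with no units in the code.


translate([447, 450, 0]) cube([88, 98, 2183]);
translate([1257, 450, 0]) cube([88, 98, 2183]);
translate([447, 450, 2183]) cube([898, 98, 70]);


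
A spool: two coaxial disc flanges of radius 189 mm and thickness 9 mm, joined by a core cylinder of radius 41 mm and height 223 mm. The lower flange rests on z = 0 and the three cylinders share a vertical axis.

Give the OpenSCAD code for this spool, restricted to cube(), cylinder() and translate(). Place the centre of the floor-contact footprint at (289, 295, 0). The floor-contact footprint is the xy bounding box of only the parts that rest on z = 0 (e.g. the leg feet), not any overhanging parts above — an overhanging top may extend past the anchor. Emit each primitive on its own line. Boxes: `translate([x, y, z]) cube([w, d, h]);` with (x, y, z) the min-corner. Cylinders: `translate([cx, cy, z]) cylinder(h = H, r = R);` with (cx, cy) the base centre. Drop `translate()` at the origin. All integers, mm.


translate([289, 295, 0]) cylinder(h = 9, r = 189);
translate([289, 295, 9]) cylinder(h = 223, r = 41);
translate([289, 295, 232]) cylinder(h = 9, r = 189);


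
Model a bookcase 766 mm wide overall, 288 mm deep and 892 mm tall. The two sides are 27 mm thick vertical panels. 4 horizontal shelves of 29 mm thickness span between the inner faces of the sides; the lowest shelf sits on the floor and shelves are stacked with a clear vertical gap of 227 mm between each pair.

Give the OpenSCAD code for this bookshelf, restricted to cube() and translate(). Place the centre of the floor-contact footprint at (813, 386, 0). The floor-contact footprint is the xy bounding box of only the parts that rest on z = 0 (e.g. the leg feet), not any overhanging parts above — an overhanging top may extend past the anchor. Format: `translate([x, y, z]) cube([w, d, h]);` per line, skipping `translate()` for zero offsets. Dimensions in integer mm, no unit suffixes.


translate([430, 242, 0]) cube([27, 288, 892]);
translate([1169, 242, 0]) cube([27, 288, 892]);
translate([457, 242, 0]) cube([712, 288, 29]);
translate([457, 242, 256]) cube([712, 288, 29]);
translate([457, 242, 512]) cube([712, 288, 29]);
translate([457, 242, 768]) cube([712, 288, 29]);


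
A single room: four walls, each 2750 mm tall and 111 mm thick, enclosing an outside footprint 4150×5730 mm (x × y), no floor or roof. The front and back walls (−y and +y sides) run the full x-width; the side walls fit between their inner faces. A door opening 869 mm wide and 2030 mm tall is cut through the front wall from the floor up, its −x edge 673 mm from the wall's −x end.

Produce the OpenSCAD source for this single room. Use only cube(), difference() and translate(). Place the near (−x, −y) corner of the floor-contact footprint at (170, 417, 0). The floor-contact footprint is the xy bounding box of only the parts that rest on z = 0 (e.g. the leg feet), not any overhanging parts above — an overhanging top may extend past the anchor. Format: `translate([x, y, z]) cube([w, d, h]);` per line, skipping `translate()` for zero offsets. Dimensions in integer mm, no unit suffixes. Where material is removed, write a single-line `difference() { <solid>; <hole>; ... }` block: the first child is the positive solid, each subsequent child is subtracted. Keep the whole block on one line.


difference() { translate([170, 417, 0]) cube([4150, 111, 2750]); translate([843, 417, 0]) cube([869, 111, 2030]); }
translate([170, 6036, 0]) cube([4150, 111, 2750]);
translate([170, 528, 0]) cube([111, 5508, 2750]);
translate([4209, 528, 0]) cube([111, 5508, 2750]);


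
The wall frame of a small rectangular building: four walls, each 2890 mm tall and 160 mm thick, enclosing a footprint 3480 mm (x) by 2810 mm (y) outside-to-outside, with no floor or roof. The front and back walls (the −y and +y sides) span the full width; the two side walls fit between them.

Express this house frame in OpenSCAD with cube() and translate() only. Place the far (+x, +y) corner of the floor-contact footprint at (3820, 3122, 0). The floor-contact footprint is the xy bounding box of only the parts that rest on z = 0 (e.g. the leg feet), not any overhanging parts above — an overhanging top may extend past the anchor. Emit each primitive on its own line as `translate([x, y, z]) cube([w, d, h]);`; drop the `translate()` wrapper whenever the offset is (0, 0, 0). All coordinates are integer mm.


translate([340, 312, 0]) cube([3480, 160, 2890]);
translate([340, 2962, 0]) cube([3480, 160, 2890]);
translate([340, 472, 0]) cube([160, 2490, 2890]);
translate([3660, 472, 0]) cube([160, 2490, 2890]);


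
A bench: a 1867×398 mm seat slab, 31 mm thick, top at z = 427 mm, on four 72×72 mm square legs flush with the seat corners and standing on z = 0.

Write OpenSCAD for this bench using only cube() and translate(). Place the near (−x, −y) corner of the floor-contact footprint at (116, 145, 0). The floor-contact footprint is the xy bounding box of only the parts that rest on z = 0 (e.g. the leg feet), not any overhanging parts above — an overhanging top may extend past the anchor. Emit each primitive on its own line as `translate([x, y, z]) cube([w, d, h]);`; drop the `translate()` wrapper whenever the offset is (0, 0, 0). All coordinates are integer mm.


translate([116, 145, 396]) cube([1867, 398, 31]);
translate([116, 145, 0]) cube([72, 72, 396]);
translate([116, 471, 0]) cube([72, 72, 396]);
translate([1911, 145, 0]) cube([72, 72, 396]);
translate([1911, 471, 0]) cube([72, 72, 396]);


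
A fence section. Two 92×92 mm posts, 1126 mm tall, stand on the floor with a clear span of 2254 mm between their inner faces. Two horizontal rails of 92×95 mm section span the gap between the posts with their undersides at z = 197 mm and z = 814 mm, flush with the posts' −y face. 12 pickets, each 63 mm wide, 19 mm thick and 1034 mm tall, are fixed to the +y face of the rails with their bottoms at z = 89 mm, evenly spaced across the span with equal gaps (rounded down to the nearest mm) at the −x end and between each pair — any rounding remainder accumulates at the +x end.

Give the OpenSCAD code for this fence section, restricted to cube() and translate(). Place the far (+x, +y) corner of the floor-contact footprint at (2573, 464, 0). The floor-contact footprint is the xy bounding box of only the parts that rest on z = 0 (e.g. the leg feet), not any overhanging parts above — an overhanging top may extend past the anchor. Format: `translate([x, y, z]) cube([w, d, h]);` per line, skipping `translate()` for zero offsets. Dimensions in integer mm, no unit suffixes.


translate([135, 372, 0]) cube([92, 92, 1126]);
translate([2481, 372, 0]) cube([92, 92, 1126]);
translate([227, 372, 197]) cube([2254, 92, 95]);
translate([227, 372, 814]) cube([2254, 92, 95]);
translate([342, 464, 89]) cube([63, 19, 1034]);
translate([520, 464, 89]) cube([63, 19, 1034]);
translate([698, 464, 89]) cube([63, 19, 1034]);
translate([876, 464, 89]) cube([63, 19, 1034]);
translate([1054, 464, 89]) cube([63, 19, 1034]);
translate([1232, 464, 89]) cube([63, 19, 1034]);
translate([1410, 464, 89]) cube([63, 19, 1034]);
translate([1588, 464, 89]) cube([63, 19, 1034]);
translate([1766, 464, 89]) cube([63, 19, 1034]);
translate([1944, 464, 89]) cube([63, 19, 1034]);
translate([2122, 464, 89]) cube([63, 19, 1034]);
translate([2300, 464, 89]) cube([63, 19, 1034]);


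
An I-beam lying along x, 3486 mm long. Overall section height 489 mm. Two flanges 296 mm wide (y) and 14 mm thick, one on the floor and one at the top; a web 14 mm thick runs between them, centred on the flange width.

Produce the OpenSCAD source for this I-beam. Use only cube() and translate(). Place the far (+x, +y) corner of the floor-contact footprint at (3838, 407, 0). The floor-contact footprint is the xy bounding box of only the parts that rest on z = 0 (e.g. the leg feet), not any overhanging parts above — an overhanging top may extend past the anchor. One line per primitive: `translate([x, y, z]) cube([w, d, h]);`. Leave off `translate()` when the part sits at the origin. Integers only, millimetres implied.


translate([352, 111, 0]) cube([3486, 296, 14]);
translate([352, 252, 14]) cube([3486, 14, 461]);
translate([352, 111, 475]) cube([3486, 296, 14]);


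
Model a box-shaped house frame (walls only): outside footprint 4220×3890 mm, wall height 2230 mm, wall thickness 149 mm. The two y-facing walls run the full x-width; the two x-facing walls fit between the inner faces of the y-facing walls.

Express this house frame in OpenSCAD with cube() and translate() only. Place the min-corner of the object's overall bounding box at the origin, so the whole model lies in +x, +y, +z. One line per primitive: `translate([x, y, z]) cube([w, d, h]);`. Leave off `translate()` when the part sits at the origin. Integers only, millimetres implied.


cube([4220, 149, 2230]);
translate([0, 3741, 0]) cube([4220, 149, 2230]);
translate([0, 149, 0]) cube([149, 3592, 2230]);
translate([4071, 149, 0]) cube([149, 3592, 2230]);


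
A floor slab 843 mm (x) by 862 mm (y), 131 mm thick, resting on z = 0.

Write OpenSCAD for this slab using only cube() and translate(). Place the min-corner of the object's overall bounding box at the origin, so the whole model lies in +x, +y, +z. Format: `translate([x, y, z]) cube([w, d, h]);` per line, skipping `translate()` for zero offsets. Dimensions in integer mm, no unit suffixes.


cube([843, 862, 131]);


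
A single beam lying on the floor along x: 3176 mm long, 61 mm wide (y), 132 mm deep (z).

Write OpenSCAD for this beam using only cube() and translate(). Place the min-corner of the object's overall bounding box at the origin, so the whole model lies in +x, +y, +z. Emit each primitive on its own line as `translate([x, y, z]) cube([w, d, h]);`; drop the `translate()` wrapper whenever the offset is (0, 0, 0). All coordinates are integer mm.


cube([3176, 61, 132]);


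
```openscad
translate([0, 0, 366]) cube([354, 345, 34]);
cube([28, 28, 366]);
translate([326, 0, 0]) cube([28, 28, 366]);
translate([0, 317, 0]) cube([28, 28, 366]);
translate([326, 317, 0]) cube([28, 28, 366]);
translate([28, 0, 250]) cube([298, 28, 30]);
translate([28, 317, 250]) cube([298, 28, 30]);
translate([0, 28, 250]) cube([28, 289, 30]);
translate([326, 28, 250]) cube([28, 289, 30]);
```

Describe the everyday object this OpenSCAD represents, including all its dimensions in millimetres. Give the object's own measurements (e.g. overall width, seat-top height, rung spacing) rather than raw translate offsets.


A simple wooden stool: a rectangular seat 354 mm (x) by 345 mm (y), 34 mm thick, top face at z = 400 mm, on four square legs, each 28×28 mm in cross-section. The legs rest on z = 0, each flush with a corner of the seat. Four stretchers, 28 mm wide and 30 mm tall, connect adjacent legs with their undersides at z = 250 mm, each running between the inner faces of the legs it joins and aligned with the legs' outer faces on the other axis.


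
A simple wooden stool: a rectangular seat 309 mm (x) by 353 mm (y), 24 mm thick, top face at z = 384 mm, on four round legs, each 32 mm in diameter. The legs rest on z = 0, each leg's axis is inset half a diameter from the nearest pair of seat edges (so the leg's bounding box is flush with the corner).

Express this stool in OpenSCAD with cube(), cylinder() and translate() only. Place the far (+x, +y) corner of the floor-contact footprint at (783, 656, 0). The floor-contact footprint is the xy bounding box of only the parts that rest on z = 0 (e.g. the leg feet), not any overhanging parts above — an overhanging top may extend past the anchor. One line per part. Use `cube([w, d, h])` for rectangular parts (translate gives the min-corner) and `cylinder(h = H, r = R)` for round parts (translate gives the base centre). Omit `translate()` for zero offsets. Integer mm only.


// leg_h = 384 - 24 = 360
translate([474, 303, 360]) cube([309, 353, 24]);
translate([490, 319, 0]) cylinder(h = 360, r = 16);
translate([767, 319, 0]) cylinder(h = 360, r = 16);
translate([490, 640, 0]) cylinder(h = 360, r = 16);
translate([767, 640, 0]) cylinder(h = 360, r = 16);


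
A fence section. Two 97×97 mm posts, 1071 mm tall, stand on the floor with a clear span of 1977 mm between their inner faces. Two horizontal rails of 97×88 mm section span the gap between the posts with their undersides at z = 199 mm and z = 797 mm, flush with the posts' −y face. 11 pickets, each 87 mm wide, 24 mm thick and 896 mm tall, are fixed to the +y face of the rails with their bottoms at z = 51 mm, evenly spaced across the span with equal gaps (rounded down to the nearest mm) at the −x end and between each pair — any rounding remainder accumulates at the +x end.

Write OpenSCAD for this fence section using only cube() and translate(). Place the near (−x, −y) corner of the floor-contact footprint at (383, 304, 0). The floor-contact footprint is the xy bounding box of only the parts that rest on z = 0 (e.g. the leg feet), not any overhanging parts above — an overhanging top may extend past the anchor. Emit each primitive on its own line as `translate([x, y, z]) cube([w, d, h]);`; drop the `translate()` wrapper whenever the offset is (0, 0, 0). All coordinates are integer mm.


translate([383, 304, 0]) cube([97, 97, 1071]);
translate([2457, 304, 0]) cube([97, 97, 1071]);
translate([480, 304, 199]) cube([1977, 97, 88]);
translate([480, 304, 797]) cube([1977, 97, 88]);
translate([565, 401, 51]) cube([87, 24, 896]);
translate([737, 401, 51]) cube([87, 24, 896]);
translate([909, 401, 51]) cube([87, 24, 896]);
translate([1081, 401, 51]) cube([87, 24, 896]);
translate([1253, 401, 51]) cube([87, 24, 896]);
translate([1425, 401, 51]) cube([87, 24, 896]);
translate([1597, 401, 51]) cube([87, 24, 896]);
translate([1769, 401, 51]) cube([87, 24, 896]);
translate([1941, 401, 51]) cube([87, 24, 896]);
translate([2113, 401, 51]) cube([87, 24, 896]);
translate([2285, 401, 51]) cube([87, 24, 896]);


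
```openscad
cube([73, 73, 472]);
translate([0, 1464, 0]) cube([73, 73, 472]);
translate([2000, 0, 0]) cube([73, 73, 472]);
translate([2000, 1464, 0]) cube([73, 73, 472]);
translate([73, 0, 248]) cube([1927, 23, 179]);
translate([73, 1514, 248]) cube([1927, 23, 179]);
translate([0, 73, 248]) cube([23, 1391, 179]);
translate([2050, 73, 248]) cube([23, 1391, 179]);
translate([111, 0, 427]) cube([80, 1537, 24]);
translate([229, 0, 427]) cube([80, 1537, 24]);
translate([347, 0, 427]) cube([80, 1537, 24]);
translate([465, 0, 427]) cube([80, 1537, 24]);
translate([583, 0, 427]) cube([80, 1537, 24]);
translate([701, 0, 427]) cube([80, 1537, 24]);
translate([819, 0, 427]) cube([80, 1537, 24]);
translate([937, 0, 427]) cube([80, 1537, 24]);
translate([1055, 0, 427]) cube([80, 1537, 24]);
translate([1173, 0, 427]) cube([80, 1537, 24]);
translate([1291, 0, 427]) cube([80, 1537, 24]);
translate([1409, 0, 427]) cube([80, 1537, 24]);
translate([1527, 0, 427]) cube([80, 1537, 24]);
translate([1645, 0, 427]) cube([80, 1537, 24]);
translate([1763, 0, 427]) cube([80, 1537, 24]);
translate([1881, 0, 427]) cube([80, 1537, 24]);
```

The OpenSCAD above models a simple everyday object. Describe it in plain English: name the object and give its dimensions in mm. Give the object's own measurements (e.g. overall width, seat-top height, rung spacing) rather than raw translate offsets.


A bed frame 2073 mm long (x) by 1537 mm wide (y). Four 73×73 mm corner posts, 472 mm tall, at the corners of the footprint. Four rails of 23 mm thickness and 179 mm height run between adjacent posts with their undersides at z = 248 mm, their outer faces flush with the outside of the frame (the two x-running rails run between the posts' inner faces; the two y-running rails run between the posts' inner faces). 16 slats, each 80 mm wide (x) and 24 mm thick, lie across the top of the two x-running rails, running the full 1537 mm width of the frame in y; along x they sit between the end posts with a 38 mm gap after the −x posts and between neighbouring slats, leaving 39 mm before the +x posts.


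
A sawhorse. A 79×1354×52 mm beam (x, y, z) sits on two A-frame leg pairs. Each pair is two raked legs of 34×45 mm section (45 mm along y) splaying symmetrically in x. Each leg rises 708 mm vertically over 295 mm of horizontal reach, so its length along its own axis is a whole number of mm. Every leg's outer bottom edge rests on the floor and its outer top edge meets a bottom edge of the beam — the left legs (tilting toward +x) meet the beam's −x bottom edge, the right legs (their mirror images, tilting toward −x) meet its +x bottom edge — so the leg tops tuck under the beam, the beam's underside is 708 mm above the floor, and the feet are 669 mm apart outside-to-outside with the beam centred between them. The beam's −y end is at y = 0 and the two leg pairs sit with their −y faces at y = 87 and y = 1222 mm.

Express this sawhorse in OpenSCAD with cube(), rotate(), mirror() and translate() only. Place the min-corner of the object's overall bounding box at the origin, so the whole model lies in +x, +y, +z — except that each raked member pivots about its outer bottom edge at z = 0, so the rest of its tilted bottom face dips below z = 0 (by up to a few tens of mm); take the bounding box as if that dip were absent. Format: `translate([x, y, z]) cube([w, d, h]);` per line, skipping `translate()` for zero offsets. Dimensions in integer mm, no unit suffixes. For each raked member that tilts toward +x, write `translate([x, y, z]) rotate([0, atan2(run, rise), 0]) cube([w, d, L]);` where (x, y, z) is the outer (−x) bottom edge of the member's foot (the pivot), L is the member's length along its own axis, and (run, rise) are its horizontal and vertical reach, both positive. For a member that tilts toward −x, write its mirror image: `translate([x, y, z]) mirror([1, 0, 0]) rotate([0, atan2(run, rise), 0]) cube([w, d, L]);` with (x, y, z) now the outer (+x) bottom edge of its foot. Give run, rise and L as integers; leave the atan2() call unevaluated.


translate([295, 0, 708]) cube([79, 1354, 52]);
translate([0, 87, 0]) rotate([0, atan2(295, 708), 0]) cube([34, 45, 767]);
translate([669, 87, 0]) mirror([1, 0, 0]) rotate([0, atan2(295, 708), 0]) cube([34, 45, 767]);
translate([0, 1222, 0]) rotate([0, atan2(295, 708), 0]) cube([34, 45, 767]);
translate([669, 1222, 0]) mirror([1, 0, 0]) rotate([0, atan2(295, 708), 0]) cube([34, 45, 767]);


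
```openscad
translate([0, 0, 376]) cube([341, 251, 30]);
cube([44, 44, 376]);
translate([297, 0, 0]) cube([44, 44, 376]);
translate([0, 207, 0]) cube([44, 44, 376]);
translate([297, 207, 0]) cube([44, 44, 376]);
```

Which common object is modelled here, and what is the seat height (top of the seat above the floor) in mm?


A stool. The seat height is 406 mm.

A 341×251×30 slab at z = 376 on four corner posts — a stool. The seat top is 376 + 30 = 406 mm.


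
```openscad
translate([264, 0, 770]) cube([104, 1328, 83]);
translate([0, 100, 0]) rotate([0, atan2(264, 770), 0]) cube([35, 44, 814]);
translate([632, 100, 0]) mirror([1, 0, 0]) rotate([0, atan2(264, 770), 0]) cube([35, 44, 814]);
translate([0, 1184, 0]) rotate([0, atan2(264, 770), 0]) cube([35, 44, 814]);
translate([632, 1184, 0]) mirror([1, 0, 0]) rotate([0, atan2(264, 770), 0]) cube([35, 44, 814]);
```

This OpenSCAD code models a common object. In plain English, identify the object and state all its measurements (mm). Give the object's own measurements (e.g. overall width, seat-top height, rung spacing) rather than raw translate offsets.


A sawhorse. A 104×1328×83 mm beam (x, y, z) sits on two A-frame leg pairs. Each pair is two raked legs of 35×44 mm section (44 mm along y) splaying symmetrically in x. Each leg rises 770 mm vertically over 264 mm of horizontal reach and is 814 mm long along its own axis. Every leg's outer bottom edge rests on the floor and its outer top edge meets a bottom edge of the beam — the left legs (tilting toward +x) meet the beam's −x bottom edge, the right legs (their mirror images, tilting toward −x) meet its +x bottom edge — so the leg tops tuck under the beam, the beam's underside is 770 mm above the floor, and the feet are 632 mm apart outside-to-outside with the beam centred between them. The two leg pairs are set in 100 mm from either end of the beam.


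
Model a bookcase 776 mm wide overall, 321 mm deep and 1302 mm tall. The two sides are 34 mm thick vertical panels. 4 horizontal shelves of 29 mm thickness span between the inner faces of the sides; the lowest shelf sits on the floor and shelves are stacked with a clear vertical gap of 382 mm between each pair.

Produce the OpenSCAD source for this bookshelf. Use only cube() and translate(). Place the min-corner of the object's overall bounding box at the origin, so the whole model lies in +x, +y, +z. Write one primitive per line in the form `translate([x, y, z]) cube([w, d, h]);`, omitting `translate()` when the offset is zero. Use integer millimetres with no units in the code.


cube([34, 321, 1302]);
translate([742, 0, 0]) cube([34, 321, 1302]);
translate([34, 0, 0]) cube([708, 321, 29]);
translate([34, 0, 411]) cube([708, 321, 29]);
translate([34, 0, 822]) cube([708, 321, 29]);
translate([34, 0, 1233]) cube([708, 321, 29]);


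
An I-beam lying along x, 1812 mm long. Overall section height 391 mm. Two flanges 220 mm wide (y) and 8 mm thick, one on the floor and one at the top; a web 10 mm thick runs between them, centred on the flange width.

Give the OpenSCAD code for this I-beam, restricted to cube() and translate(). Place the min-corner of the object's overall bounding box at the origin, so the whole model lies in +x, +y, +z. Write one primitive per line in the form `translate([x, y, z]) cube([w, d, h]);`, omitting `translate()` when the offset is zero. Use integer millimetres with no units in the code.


cube([1812, 220, 8]);
translate([0, 105, 8]) cube([1812, 10, 375]);
translate([0, 0, 383]) cube([1812, 220, 8]);


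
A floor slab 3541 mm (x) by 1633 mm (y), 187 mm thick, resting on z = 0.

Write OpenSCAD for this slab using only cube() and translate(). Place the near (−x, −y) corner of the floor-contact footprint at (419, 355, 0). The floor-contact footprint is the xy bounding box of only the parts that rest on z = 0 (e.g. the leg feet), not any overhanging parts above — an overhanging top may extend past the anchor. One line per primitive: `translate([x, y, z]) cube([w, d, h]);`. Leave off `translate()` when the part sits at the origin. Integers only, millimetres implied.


translate([419, 355, 0]) cube([3541, 1633, 187]);


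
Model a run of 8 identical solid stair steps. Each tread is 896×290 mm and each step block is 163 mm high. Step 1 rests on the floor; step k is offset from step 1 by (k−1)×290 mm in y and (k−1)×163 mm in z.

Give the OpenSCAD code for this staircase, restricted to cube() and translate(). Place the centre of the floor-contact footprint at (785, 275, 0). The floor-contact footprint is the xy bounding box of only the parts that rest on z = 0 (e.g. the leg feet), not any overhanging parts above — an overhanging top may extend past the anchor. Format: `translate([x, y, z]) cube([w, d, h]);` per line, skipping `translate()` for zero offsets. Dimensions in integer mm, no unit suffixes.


translate([337, 130, 0]) cube([896, 290, 163]);
translate([337, 420, 163]) cube([896, 290, 163]);
translate([337, 710, 326]) cube([896, 290, 163]);
translate([337, 1000, 489]) cube([896, 290, 163]);
translate([337, 1290, 652]) cube([896, 290, 163]);
translate([337, 1580, 815]) cube([896, 290, 163]);
translate([337, 1870, 978]) cube([896, 290, 163]);
translate([337, 2160, 1141]) cube([896, 290, 163]);


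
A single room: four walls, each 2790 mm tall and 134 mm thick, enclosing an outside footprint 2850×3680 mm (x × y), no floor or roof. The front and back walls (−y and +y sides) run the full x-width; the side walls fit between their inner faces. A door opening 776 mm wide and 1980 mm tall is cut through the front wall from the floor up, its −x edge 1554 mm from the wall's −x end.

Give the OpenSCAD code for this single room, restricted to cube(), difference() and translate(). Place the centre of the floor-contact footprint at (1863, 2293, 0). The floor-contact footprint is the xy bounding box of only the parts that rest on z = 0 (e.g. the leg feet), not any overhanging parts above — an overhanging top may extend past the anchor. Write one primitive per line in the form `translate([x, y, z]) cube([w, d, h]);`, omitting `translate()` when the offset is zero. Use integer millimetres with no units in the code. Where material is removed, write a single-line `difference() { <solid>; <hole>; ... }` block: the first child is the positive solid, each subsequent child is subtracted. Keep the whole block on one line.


difference() { translate([438, 453, 0]) cube([2850, 134, 2790]); translate([1992, 453, 0]) cube([776, 134, 1980]); }
translate([438, 3999, 0]) cube([2850, 134, 2790]);
translate([438, 587, 0]) cube([134, 3412, 2790]);
translate([3154, 587, 0]) cube([134, 3412, 2790]);


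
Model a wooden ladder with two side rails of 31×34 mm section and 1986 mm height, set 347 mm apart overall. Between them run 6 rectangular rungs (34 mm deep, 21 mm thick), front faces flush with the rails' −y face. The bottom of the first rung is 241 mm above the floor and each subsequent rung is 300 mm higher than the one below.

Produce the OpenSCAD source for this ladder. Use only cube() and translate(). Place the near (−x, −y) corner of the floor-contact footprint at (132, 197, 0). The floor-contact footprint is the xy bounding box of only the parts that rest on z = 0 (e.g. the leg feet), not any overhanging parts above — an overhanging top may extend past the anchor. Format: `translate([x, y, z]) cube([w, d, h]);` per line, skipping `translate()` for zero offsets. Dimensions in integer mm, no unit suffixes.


translate([132, 197, 0]) cube([31, 34, 1986]);
translate([448, 197, 0]) cube([31, 34, 1986]);
translate([163, 197, 241]) cube([285, 34, 21]);
translate([163, 197, 541]) cube([285, 34, 21]);
translate([163, 197, 841]) cube([285, 34, 21]);
translate([163, 197, 1141]) cube([285, 34, 21]);
translate([163, 197, 1441]) cube([285, 34, 21]);
translate([163, 197, 1741]) cube([285, 34, 21]);


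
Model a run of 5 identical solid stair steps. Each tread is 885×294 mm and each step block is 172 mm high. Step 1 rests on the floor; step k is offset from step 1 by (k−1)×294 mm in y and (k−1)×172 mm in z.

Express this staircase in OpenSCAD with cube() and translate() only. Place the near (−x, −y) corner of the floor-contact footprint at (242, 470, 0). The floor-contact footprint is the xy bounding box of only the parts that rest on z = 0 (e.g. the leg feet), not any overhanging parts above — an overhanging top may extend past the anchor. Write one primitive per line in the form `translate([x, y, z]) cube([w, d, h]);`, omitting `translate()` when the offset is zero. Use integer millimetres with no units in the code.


translate([242, 470, 0]) cube([885, 294, 172]);
translate([242, 764, 172]) cube([885, 294, 172]);
translate([242, 1058, 344]) cube([885, 294, 172]);
translate([242, 1352, 516]) cube([885, 294, 172]);
translate([242, 1646, 688]) cube([885, 294, 172]);


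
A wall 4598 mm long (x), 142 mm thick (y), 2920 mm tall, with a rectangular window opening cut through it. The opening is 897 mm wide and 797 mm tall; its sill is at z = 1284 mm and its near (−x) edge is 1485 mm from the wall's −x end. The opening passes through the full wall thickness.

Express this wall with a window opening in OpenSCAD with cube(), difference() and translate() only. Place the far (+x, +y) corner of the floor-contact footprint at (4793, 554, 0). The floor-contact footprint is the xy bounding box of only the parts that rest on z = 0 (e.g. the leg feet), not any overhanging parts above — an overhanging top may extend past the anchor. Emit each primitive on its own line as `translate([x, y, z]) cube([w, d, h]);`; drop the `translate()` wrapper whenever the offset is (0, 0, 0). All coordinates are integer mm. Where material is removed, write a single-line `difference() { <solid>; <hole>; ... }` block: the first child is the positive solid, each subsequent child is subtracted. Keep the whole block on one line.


difference() { translate([195, 412, 0]) cube([4598, 142, 2920]); translate([1680, 412, 1284]) cube([897, 142, 797]); }


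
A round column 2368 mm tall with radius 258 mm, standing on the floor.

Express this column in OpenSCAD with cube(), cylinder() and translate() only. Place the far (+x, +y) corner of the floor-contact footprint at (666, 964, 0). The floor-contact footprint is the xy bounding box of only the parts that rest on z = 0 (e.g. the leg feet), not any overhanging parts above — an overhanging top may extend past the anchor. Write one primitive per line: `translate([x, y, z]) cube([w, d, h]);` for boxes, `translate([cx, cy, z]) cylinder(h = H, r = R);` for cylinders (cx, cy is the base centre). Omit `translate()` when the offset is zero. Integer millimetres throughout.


translate([408, 706, 0]) cylinder(h = 2368, r = 258);


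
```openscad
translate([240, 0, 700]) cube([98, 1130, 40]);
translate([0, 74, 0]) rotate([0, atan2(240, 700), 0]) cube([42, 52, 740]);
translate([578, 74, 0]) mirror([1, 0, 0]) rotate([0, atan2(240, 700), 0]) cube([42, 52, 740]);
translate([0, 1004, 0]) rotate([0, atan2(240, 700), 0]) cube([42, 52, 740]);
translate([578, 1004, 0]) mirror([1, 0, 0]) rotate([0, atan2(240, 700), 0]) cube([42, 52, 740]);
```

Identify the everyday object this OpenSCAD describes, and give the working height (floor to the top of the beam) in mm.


A sawhorse. The overall height is 740 mm.

A beam across two mirrored pairs of raked legs — a sawhorse. The beam's underside is at z = 700 (matching the legs' vertical rise in atan2(240, 700)) and the beam is 40 mm tall, so its top is at 700 + 40 = 740 mm. The raked legs top out at the beam's underside, so that is the highest point.


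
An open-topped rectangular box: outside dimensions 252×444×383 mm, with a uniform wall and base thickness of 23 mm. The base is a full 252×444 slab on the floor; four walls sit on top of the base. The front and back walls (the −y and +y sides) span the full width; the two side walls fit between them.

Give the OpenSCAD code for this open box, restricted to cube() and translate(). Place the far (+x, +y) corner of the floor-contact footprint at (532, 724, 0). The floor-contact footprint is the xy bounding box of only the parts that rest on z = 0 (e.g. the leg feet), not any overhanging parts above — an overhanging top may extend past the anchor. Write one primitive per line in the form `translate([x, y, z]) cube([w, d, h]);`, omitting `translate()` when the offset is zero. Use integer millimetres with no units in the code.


translate([280, 280, 0]) cube([252, 444, 23]);
translate([280, 280, 23]) cube([252, 23, 360]);
translate([280, 701, 23]) cube([252, 23, 360]);
translate([280, 303, 23]) cube([23, 398, 360]);
translate([509, 303, 23]) cube([23, 398, 360]);


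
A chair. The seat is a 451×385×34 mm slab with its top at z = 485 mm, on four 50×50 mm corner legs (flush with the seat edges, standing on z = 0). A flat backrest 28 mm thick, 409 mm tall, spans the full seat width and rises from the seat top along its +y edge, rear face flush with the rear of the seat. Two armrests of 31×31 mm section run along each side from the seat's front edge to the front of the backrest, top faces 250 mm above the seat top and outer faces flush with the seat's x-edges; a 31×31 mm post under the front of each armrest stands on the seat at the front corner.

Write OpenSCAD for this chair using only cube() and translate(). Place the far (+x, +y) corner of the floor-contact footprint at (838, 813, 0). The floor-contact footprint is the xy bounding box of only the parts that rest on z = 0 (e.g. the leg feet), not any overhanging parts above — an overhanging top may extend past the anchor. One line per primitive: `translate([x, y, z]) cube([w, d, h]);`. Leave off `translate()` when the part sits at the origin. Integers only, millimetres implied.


// leg_h = 485 - 34 = 451
// arm post h = 250 - 31 = 219
translate([387, 428, 451]) cube([451, 385, 34]);
translate([387, 428, 0]) cube([50, 50, 451]);
translate([788, 428, 0]) cube([50, 50, 451]);
translate([387, 763, 0]) cube([50, 50, 451]);
translate([788, 763, 0]) cube([50, 50, 451]);
translate([387, 785, 485]) cube([451, 28, 409]);
translate([387, 428, 704]) cube([31, 357, 31]);
translate([807, 428, 704]) cube([31, 357, 31]);
translate([387, 428, 485]) cube([31, 31, 219]);
translate([807, 428, 485]) cube([31, 31, 219]);


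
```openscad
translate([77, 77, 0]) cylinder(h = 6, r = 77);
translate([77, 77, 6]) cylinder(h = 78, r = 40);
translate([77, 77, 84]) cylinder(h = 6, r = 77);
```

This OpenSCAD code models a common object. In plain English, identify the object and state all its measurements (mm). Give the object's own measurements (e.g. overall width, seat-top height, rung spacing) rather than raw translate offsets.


A spool: two coaxial disc flanges of radius 77 mm and thickness 6 mm, joined by a core cylinder of radius 40 mm and height 78 mm. The lower flange rests on z = 0 and the three cylinders share a vertical axis.


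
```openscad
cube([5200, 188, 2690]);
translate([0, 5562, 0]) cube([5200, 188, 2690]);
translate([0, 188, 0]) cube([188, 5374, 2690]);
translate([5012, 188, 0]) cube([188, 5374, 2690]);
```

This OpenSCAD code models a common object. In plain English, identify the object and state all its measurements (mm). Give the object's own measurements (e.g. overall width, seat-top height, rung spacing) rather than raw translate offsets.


The wall frame of a small rectangular building: four walls, each 2690 mm tall and 188 mm thick, enclosing a footprint 5200 mm (x) by 5750 mm (y) outside-to-outside, with no floor or roof. The front and back walls (the −y and +y sides) span the full width; the two side walls fit between them.


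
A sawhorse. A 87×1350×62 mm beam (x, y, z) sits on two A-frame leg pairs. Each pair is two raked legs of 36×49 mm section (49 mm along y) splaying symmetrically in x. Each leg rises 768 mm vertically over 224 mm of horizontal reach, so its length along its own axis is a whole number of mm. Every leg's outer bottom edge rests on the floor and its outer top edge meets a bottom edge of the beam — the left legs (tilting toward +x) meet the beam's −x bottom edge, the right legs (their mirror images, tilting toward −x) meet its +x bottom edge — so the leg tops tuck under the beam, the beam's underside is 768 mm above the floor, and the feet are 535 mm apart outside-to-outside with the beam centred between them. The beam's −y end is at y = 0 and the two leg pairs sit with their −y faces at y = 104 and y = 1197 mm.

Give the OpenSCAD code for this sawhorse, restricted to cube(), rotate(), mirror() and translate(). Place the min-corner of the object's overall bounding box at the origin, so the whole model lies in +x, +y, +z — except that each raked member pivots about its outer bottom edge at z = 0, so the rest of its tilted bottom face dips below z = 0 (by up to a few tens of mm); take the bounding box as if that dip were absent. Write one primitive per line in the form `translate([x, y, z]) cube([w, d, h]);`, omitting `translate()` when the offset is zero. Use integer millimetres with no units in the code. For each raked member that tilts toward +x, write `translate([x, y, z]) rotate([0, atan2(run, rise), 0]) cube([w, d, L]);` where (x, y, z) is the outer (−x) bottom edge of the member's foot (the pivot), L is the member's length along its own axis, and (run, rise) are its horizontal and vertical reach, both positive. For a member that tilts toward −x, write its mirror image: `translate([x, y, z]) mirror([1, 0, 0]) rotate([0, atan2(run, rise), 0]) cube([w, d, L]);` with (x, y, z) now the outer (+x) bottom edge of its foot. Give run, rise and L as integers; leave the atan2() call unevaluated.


translate([224, 0, 768]) cube([87, 1350, 62]);
translate([0, 104, 0]) rotate([0, atan2(224, 768), 0]) cube([36, 49, 800]);
translate([535, 104, 0]) mirror([1, 0, 0]) rotate([0, atan2(224, 768), 0]) cube([36, 49, 800]);
translate([0, 1197, 0]) rotate([0, atan2(224, 768), 0]) cube([36, 49, 800]);
translate([535, 1197, 0]) mirror([1, 0, 0]) rotate([0, atan2(224, 768), 0]) cube([36, 49, 800]);


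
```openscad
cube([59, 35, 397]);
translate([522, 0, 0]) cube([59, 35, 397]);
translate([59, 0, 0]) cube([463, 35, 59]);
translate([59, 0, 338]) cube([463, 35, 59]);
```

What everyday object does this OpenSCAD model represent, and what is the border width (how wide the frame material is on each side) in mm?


A picture frame. The border width is 59 mm.

Four thin pieces enclosing a rectangular opening — a picture frame. The two full-height stiles are 397 mm tall; the top rail sits at z = 338 and is 59 mm tall, so the border above the opening is 397 − 338 = 59 mm, matching the stile x-width.
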